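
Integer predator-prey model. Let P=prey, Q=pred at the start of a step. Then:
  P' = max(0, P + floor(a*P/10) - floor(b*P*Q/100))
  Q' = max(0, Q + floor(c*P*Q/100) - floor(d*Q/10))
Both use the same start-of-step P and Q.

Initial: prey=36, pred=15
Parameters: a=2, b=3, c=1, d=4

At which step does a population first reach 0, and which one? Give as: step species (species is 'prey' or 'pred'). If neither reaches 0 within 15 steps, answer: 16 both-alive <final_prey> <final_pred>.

Step 1: prey: 36+7-16=27; pred: 15+5-6=14
Step 2: prey: 27+5-11=21; pred: 14+3-5=12
Step 3: prey: 21+4-7=18; pred: 12+2-4=10
Step 4: prey: 18+3-5=16; pred: 10+1-4=7
Step 5: prey: 16+3-3=16; pred: 7+1-2=6
Step 6: prey: 16+3-2=17; pred: 6+0-2=4
Step 7: prey: 17+3-2=18; pred: 4+0-1=3
Step 8: prey: 18+3-1=20; pred: 3+0-1=2
Step 9: prey: 20+4-1=23; pred: 2+0-0=2
Step 10: prey: 23+4-1=26; pred: 2+0-0=2
Step 11: prey: 26+5-1=30; pred: 2+0-0=2
Step 12: prey: 30+6-1=35; pred: 2+0-0=2
Step 13: prey: 35+7-2=40; pred: 2+0-0=2
Step 14: prey: 40+8-2=46; pred: 2+0-0=2
Step 15: prey: 46+9-2=53; pred: 2+0-0=2
No extinction within 15 steps

Answer: 16 both-alive 53 2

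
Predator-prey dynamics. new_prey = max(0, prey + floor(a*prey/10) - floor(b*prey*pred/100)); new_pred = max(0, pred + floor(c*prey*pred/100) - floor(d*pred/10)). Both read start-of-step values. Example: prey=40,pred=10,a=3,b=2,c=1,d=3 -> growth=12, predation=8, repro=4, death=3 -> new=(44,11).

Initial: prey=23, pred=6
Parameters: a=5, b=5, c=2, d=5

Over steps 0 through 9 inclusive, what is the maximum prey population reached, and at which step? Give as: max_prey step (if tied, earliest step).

Step 1: prey: 23+11-6=28; pred: 6+2-3=5
Step 2: prey: 28+14-7=35; pred: 5+2-2=5
Step 3: prey: 35+17-8=44; pred: 5+3-2=6
Step 4: prey: 44+22-13=53; pred: 6+5-3=8
Step 5: prey: 53+26-21=58; pred: 8+8-4=12
Step 6: prey: 58+29-34=53; pred: 12+13-6=19
Step 7: prey: 53+26-50=29; pred: 19+20-9=30
Step 8: prey: 29+14-43=0; pred: 30+17-15=32
Step 9: prey: 0+0-0=0; pred: 32+0-16=16
Max prey = 58 at step 5

Answer: 58 5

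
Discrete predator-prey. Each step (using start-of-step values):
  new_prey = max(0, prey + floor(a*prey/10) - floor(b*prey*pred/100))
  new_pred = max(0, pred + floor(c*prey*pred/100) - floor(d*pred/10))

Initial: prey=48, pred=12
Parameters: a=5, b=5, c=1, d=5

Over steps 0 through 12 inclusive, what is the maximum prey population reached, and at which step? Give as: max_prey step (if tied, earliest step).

Step 1: prey: 48+24-28=44; pred: 12+5-6=11
Step 2: prey: 44+22-24=42; pred: 11+4-5=10
Step 3: prey: 42+21-21=42; pred: 10+4-5=9
Step 4: prey: 42+21-18=45; pred: 9+3-4=8
Step 5: prey: 45+22-18=49; pred: 8+3-4=7
Step 6: prey: 49+24-17=56; pred: 7+3-3=7
Step 7: prey: 56+28-19=65; pred: 7+3-3=7
Step 8: prey: 65+32-22=75; pred: 7+4-3=8
Step 9: prey: 75+37-30=82; pred: 8+6-4=10
Step 10: prey: 82+41-41=82; pred: 10+8-5=13
Step 11: prey: 82+41-53=70; pred: 13+10-6=17
Step 12: prey: 70+35-59=46; pred: 17+11-8=20
Max prey = 82 at step 9

Answer: 82 9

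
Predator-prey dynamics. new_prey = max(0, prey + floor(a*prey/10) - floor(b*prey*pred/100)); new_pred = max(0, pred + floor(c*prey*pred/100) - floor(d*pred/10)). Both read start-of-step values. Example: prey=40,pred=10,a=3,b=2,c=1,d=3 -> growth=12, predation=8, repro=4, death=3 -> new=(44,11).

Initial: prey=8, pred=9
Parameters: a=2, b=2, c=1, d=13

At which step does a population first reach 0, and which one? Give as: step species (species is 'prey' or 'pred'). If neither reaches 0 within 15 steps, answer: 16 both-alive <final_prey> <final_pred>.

Answer: 1 pred

Derivation:
Step 1: prey: 8+1-1=8; pred: 9+0-11=0
First extinction: pred at step 1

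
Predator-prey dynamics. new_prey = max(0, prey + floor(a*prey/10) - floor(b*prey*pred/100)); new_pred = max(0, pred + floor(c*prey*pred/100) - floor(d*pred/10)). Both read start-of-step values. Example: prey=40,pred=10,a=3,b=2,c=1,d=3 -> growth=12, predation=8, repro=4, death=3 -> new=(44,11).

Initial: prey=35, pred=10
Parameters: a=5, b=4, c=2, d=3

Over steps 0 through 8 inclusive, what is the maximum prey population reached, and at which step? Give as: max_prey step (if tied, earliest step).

Step 1: prey: 35+17-14=38; pred: 10+7-3=14
Step 2: prey: 38+19-21=36; pred: 14+10-4=20
Step 3: prey: 36+18-28=26; pred: 20+14-6=28
Step 4: prey: 26+13-29=10; pred: 28+14-8=34
Step 5: prey: 10+5-13=2; pred: 34+6-10=30
Step 6: prey: 2+1-2=1; pred: 30+1-9=22
Step 7: prey: 1+0-0=1; pred: 22+0-6=16
Step 8: prey: 1+0-0=1; pred: 16+0-4=12
Max prey = 38 at step 1

Answer: 38 1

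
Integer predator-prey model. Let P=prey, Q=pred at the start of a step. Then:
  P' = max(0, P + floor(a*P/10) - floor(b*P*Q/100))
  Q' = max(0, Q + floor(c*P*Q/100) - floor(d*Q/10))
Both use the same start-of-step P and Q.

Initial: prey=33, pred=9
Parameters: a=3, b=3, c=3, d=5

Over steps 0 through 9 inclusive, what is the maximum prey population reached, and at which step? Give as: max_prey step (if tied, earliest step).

Answer: 34 1

Derivation:
Step 1: prey: 33+9-8=34; pred: 9+8-4=13
Step 2: prey: 34+10-13=31; pred: 13+13-6=20
Step 3: prey: 31+9-18=22; pred: 20+18-10=28
Step 4: prey: 22+6-18=10; pred: 28+18-14=32
Step 5: prey: 10+3-9=4; pred: 32+9-16=25
Step 6: prey: 4+1-3=2; pred: 25+3-12=16
Step 7: prey: 2+0-0=2; pred: 16+0-8=8
Step 8: prey: 2+0-0=2; pred: 8+0-4=4
Step 9: prey: 2+0-0=2; pred: 4+0-2=2
Max prey = 34 at step 1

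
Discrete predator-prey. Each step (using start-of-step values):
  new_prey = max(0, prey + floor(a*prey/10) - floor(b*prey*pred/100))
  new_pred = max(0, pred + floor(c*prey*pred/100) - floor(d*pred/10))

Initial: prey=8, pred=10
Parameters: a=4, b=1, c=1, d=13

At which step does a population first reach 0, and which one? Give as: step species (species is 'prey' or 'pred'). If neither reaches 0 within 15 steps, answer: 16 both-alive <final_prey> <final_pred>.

Step 1: prey: 8+3-0=11; pred: 10+0-13=0
First extinction: pred at step 1

Answer: 1 pred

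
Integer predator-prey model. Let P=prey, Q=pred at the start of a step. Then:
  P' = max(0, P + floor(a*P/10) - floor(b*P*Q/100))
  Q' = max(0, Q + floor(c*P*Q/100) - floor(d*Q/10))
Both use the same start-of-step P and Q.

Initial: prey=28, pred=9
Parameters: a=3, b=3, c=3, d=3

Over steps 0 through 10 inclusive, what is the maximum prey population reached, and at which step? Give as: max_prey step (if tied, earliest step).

Answer: 29 1

Derivation:
Step 1: prey: 28+8-7=29; pred: 9+7-2=14
Step 2: prey: 29+8-12=25; pred: 14+12-4=22
Step 3: prey: 25+7-16=16; pred: 22+16-6=32
Step 4: prey: 16+4-15=5; pred: 32+15-9=38
Step 5: prey: 5+1-5=1; pred: 38+5-11=32
Step 6: prey: 1+0-0=1; pred: 32+0-9=23
Step 7: prey: 1+0-0=1; pred: 23+0-6=17
Step 8: prey: 1+0-0=1; pred: 17+0-5=12
Step 9: prey: 1+0-0=1; pred: 12+0-3=9
Step 10: prey: 1+0-0=1; pred: 9+0-2=7
Max prey = 29 at step 1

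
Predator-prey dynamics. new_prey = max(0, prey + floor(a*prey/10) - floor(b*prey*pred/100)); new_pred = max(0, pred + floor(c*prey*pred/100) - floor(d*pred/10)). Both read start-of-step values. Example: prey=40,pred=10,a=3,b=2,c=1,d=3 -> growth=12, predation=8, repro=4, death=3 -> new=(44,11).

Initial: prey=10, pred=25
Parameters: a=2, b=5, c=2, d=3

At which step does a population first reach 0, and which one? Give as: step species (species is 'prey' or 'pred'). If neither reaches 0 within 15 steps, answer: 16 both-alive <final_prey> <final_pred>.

Answer: 1 prey

Derivation:
Step 1: prey: 10+2-12=0; pred: 25+5-7=23
First extinction: prey at step 1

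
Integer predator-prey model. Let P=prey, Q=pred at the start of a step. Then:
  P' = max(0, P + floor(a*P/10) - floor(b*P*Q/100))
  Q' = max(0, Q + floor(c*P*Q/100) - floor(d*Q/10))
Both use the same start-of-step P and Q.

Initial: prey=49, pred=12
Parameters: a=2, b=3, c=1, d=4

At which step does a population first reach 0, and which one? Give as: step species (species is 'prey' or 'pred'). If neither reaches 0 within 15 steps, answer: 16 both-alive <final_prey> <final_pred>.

Answer: 16 both-alive 46 2

Derivation:
Step 1: prey: 49+9-17=41; pred: 12+5-4=13
Step 2: prey: 41+8-15=34; pred: 13+5-5=13
Step 3: prey: 34+6-13=27; pred: 13+4-5=12
Step 4: prey: 27+5-9=23; pred: 12+3-4=11
Step 5: prey: 23+4-7=20; pred: 11+2-4=9
Step 6: prey: 20+4-5=19; pred: 9+1-3=7
Step 7: prey: 19+3-3=19; pred: 7+1-2=6
Step 8: prey: 19+3-3=19; pred: 6+1-2=5
Step 9: prey: 19+3-2=20; pred: 5+0-2=3
Step 10: prey: 20+4-1=23; pred: 3+0-1=2
Step 11: prey: 23+4-1=26; pred: 2+0-0=2
Step 12: prey: 26+5-1=30; pred: 2+0-0=2
Step 13: prey: 30+6-1=35; pred: 2+0-0=2
Step 14: prey: 35+7-2=40; pred: 2+0-0=2
Step 15: prey: 40+8-2=46; pred: 2+0-0=2
No extinction within 15 steps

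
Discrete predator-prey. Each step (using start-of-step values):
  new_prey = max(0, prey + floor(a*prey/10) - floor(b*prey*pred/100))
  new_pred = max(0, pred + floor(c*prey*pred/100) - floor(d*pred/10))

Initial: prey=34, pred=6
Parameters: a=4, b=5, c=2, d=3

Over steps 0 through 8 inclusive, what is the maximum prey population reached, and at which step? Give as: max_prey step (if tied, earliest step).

Answer: 37 1

Derivation:
Step 1: prey: 34+13-10=37; pred: 6+4-1=9
Step 2: prey: 37+14-16=35; pred: 9+6-2=13
Step 3: prey: 35+14-22=27; pred: 13+9-3=19
Step 4: prey: 27+10-25=12; pred: 19+10-5=24
Step 5: prey: 12+4-14=2; pred: 24+5-7=22
Step 6: prey: 2+0-2=0; pred: 22+0-6=16
Step 7: prey: 0+0-0=0; pred: 16+0-4=12
Step 8: prey: 0+0-0=0; pred: 12+0-3=9
Max prey = 37 at step 1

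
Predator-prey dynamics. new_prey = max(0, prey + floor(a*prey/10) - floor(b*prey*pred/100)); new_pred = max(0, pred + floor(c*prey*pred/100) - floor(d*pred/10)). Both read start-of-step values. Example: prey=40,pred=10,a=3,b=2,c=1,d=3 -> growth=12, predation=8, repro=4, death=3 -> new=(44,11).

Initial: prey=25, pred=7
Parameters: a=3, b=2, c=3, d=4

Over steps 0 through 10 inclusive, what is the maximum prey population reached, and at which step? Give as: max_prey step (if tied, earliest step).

Answer: 33 3

Derivation:
Step 1: prey: 25+7-3=29; pred: 7+5-2=10
Step 2: prey: 29+8-5=32; pred: 10+8-4=14
Step 3: prey: 32+9-8=33; pred: 14+13-5=22
Step 4: prey: 33+9-14=28; pred: 22+21-8=35
Step 5: prey: 28+8-19=17; pred: 35+29-14=50
Step 6: prey: 17+5-17=5; pred: 50+25-20=55
Step 7: prey: 5+1-5=1; pred: 55+8-22=41
Step 8: prey: 1+0-0=1; pred: 41+1-16=26
Step 9: prey: 1+0-0=1; pred: 26+0-10=16
Step 10: prey: 1+0-0=1; pred: 16+0-6=10
Max prey = 33 at step 3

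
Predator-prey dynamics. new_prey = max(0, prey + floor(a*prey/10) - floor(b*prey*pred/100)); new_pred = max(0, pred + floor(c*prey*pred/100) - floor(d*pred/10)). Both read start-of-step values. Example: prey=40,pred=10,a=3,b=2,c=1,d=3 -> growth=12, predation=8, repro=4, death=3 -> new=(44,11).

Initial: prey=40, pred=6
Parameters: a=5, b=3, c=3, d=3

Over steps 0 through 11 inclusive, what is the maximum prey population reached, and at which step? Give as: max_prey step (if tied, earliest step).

Step 1: prey: 40+20-7=53; pred: 6+7-1=12
Step 2: prey: 53+26-19=60; pred: 12+19-3=28
Step 3: prey: 60+30-50=40; pred: 28+50-8=70
Step 4: prey: 40+20-84=0; pred: 70+84-21=133
Step 5: prey: 0+0-0=0; pred: 133+0-39=94
Step 6: prey: 0+0-0=0; pred: 94+0-28=66
Step 7: prey: 0+0-0=0; pred: 66+0-19=47
Step 8: prey: 0+0-0=0; pred: 47+0-14=33
Step 9: prey: 0+0-0=0; pred: 33+0-9=24
Step 10: prey: 0+0-0=0; pred: 24+0-7=17
Step 11: prey: 0+0-0=0; pred: 17+0-5=12
Max prey = 60 at step 2

Answer: 60 2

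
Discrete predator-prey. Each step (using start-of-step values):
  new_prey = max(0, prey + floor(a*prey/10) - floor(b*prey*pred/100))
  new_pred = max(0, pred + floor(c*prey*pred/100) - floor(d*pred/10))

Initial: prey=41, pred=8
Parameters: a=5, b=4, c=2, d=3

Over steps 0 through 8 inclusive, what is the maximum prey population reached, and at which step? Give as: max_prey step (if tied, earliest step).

Step 1: prey: 41+20-13=48; pred: 8+6-2=12
Step 2: prey: 48+24-23=49; pred: 12+11-3=20
Step 3: prey: 49+24-39=34; pred: 20+19-6=33
Step 4: prey: 34+17-44=7; pred: 33+22-9=46
Step 5: prey: 7+3-12=0; pred: 46+6-13=39
Step 6: prey: 0+0-0=0; pred: 39+0-11=28
Step 7: prey: 0+0-0=0; pred: 28+0-8=20
Step 8: prey: 0+0-0=0; pred: 20+0-6=14
Max prey = 49 at step 2

Answer: 49 2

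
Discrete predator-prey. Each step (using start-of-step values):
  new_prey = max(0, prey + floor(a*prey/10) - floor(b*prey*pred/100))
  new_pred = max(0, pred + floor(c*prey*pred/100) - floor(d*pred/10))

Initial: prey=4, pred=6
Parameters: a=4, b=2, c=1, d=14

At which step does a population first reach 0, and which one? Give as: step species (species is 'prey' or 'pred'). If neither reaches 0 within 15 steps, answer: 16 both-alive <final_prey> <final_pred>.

Answer: 1 pred

Derivation:
Step 1: prey: 4+1-0=5; pred: 6+0-8=0
First extinction: pred at step 1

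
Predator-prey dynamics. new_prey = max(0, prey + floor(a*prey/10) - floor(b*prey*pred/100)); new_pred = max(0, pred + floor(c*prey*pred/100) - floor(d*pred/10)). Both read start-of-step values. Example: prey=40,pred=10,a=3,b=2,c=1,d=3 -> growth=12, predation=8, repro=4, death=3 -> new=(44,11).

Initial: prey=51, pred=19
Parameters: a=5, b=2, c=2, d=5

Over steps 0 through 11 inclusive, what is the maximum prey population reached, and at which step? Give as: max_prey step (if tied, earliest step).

Step 1: prey: 51+25-19=57; pred: 19+19-9=29
Step 2: prey: 57+28-33=52; pred: 29+33-14=48
Step 3: prey: 52+26-49=29; pred: 48+49-24=73
Step 4: prey: 29+14-42=1; pred: 73+42-36=79
Step 5: prey: 1+0-1=0; pred: 79+1-39=41
Step 6: prey: 0+0-0=0; pred: 41+0-20=21
Step 7: prey: 0+0-0=0; pred: 21+0-10=11
Step 8: prey: 0+0-0=0; pred: 11+0-5=6
Step 9: prey: 0+0-0=0; pred: 6+0-3=3
Step 10: prey: 0+0-0=0; pred: 3+0-1=2
Step 11: prey: 0+0-0=0; pred: 2+0-1=1
Max prey = 57 at step 1

Answer: 57 1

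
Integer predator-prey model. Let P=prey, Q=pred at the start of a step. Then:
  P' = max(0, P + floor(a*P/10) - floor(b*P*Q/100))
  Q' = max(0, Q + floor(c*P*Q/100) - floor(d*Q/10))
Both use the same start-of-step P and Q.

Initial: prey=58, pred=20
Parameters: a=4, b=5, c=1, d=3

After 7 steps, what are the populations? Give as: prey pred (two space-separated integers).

Answer: 1 5

Derivation:
Step 1: prey: 58+23-58=23; pred: 20+11-6=25
Step 2: prey: 23+9-28=4; pred: 25+5-7=23
Step 3: prey: 4+1-4=1; pred: 23+0-6=17
Step 4: prey: 1+0-0=1; pred: 17+0-5=12
Step 5: prey: 1+0-0=1; pred: 12+0-3=9
Step 6: prey: 1+0-0=1; pred: 9+0-2=7
Step 7: prey: 1+0-0=1; pred: 7+0-2=5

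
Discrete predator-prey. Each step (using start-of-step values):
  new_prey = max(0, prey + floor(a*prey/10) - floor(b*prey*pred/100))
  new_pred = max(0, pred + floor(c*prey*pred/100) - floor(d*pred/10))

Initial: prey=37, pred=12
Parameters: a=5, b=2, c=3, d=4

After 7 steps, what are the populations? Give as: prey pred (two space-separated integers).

Step 1: prey: 37+18-8=47; pred: 12+13-4=21
Step 2: prey: 47+23-19=51; pred: 21+29-8=42
Step 3: prey: 51+25-42=34; pred: 42+64-16=90
Step 4: prey: 34+17-61=0; pred: 90+91-36=145
Step 5: prey: 0+0-0=0; pred: 145+0-58=87
Step 6: prey: 0+0-0=0; pred: 87+0-34=53
Step 7: prey: 0+0-0=0; pred: 53+0-21=32

Answer: 0 32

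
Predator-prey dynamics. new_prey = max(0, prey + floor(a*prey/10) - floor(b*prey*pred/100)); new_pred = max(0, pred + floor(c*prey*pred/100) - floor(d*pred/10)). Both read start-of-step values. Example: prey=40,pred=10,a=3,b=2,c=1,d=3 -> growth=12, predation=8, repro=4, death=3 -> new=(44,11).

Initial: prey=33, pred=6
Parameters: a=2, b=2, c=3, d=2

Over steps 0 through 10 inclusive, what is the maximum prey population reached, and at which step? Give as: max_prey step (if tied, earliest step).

Answer: 36 1

Derivation:
Step 1: prey: 33+6-3=36; pred: 6+5-1=10
Step 2: prey: 36+7-7=36; pred: 10+10-2=18
Step 3: prey: 36+7-12=31; pred: 18+19-3=34
Step 4: prey: 31+6-21=16; pred: 34+31-6=59
Step 5: prey: 16+3-18=1; pred: 59+28-11=76
Step 6: prey: 1+0-1=0; pred: 76+2-15=63
Step 7: prey: 0+0-0=0; pred: 63+0-12=51
Step 8: prey: 0+0-0=0; pred: 51+0-10=41
Step 9: prey: 0+0-0=0; pred: 41+0-8=33
Step 10: prey: 0+0-0=0; pred: 33+0-6=27
Max prey = 36 at step 1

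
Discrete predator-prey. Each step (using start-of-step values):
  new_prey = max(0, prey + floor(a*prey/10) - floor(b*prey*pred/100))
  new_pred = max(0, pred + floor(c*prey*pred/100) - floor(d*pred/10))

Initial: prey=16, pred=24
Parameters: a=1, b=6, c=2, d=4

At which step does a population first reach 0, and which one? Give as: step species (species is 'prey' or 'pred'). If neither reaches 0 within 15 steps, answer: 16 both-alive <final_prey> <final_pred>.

Step 1: prey: 16+1-23=0; pred: 24+7-9=22
First extinction: prey at step 1

Answer: 1 prey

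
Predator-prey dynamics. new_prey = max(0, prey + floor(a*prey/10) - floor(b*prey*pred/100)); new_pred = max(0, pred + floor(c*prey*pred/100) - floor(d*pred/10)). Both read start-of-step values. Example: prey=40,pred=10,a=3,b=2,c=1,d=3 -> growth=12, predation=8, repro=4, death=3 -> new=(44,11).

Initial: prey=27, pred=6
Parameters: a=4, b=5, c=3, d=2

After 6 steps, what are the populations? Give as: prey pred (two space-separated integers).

Answer: 0 23

Derivation:
Step 1: prey: 27+10-8=29; pred: 6+4-1=9
Step 2: prey: 29+11-13=27; pred: 9+7-1=15
Step 3: prey: 27+10-20=17; pred: 15+12-3=24
Step 4: prey: 17+6-20=3; pred: 24+12-4=32
Step 5: prey: 3+1-4=0; pred: 32+2-6=28
Step 6: prey: 0+0-0=0; pred: 28+0-5=23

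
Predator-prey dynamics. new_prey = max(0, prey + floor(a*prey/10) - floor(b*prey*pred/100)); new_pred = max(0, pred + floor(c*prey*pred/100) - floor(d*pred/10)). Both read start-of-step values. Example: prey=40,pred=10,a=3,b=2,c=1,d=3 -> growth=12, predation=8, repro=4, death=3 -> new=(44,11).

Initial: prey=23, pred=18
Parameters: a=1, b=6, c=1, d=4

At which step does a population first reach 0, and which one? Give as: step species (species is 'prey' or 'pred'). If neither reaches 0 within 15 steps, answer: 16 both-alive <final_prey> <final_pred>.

Answer: 16 both-alive 1 2

Derivation:
Step 1: prey: 23+2-24=1; pred: 18+4-7=15
Step 2: prey: 1+0-0=1; pred: 15+0-6=9
Step 3: prey: 1+0-0=1; pred: 9+0-3=6
Step 4: prey: 1+0-0=1; pred: 6+0-2=4
Step 5: prey: 1+0-0=1; pred: 4+0-1=3
Step 6: prey: 1+0-0=1; pred: 3+0-1=2
Step 7: prey: 1+0-0=1; pred: 2+0-0=2
Steps 8-15: state stable at prey=1, pred=2 (no change)
No extinction within 15 steps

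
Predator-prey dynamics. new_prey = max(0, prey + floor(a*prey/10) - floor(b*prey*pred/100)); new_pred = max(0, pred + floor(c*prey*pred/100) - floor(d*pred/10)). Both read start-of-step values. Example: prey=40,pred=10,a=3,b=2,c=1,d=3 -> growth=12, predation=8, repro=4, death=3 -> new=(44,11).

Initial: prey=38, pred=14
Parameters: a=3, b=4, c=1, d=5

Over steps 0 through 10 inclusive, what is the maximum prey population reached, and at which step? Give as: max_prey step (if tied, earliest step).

Step 1: prey: 38+11-21=28; pred: 14+5-7=12
Step 2: prey: 28+8-13=23; pred: 12+3-6=9
Step 3: prey: 23+6-8=21; pred: 9+2-4=7
Step 4: prey: 21+6-5=22; pred: 7+1-3=5
Step 5: prey: 22+6-4=24; pred: 5+1-2=4
Step 6: prey: 24+7-3=28; pred: 4+0-2=2
Step 7: prey: 28+8-2=34; pred: 2+0-1=1
Step 8: prey: 34+10-1=43; pred: 1+0-0=1
Step 9: prey: 43+12-1=54; pred: 1+0-0=1
Step 10: prey: 54+16-2=68; pred: 1+0-0=1
Max prey = 68 at step 10

Answer: 68 10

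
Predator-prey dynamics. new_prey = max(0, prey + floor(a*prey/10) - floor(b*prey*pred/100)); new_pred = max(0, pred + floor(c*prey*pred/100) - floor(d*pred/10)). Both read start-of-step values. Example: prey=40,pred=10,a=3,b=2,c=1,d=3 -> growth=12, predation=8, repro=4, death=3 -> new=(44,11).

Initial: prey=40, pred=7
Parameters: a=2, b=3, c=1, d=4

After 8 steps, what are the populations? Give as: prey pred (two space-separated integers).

Answer: 40 7

Derivation:
Step 1: prey: 40+8-8=40; pred: 7+2-2=7
Step 2: prey: 40+8-8=40; pred: 7+2-2=7
Step 3: prey: 40+8-8=40; pred: 7+2-2=7
Step 4: prey: 40+8-8=40; pred: 7+2-2=7
Step 5: prey: 40+8-8=40; pred: 7+2-2=7
Step 6: prey: 40+8-8=40; pred: 7+2-2=7
Step 7: prey: 40+8-8=40; pred: 7+2-2=7
Step 8: prey: 40+8-8=40; pred: 7+2-2=7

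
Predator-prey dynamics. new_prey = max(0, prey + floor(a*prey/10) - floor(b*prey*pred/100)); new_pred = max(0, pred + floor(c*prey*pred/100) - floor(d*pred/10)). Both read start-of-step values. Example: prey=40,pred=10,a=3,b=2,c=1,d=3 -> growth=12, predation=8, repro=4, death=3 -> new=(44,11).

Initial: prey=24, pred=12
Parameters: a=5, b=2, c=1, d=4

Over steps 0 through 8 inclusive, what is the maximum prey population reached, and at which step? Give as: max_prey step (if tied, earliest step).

Step 1: prey: 24+12-5=31; pred: 12+2-4=10
Step 2: prey: 31+15-6=40; pred: 10+3-4=9
Step 3: prey: 40+20-7=53; pred: 9+3-3=9
Step 4: prey: 53+26-9=70; pred: 9+4-3=10
Step 5: prey: 70+35-14=91; pred: 10+7-4=13
Step 6: prey: 91+45-23=113; pred: 13+11-5=19
Step 7: prey: 113+56-42=127; pred: 19+21-7=33
Step 8: prey: 127+63-83=107; pred: 33+41-13=61
Max prey = 127 at step 7

Answer: 127 7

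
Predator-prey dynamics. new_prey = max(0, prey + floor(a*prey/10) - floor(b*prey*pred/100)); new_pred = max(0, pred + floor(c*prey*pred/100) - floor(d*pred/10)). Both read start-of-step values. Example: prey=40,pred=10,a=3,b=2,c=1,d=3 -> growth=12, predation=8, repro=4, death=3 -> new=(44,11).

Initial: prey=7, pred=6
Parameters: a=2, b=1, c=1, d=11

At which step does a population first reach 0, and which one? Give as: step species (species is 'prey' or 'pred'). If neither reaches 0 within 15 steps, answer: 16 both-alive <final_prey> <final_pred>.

Answer: 1 pred

Derivation:
Step 1: prey: 7+1-0=8; pred: 6+0-6=0
First extinction: pred at step 1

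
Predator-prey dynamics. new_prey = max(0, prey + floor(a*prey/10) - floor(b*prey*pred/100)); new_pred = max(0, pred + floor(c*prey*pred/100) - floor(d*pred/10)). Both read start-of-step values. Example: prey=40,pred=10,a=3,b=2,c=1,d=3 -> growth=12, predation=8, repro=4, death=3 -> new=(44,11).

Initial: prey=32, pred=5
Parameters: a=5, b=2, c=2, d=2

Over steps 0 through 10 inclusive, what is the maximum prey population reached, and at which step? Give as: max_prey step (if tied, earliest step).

Step 1: prey: 32+16-3=45; pred: 5+3-1=7
Step 2: prey: 45+22-6=61; pred: 7+6-1=12
Step 3: prey: 61+30-14=77; pred: 12+14-2=24
Step 4: prey: 77+38-36=79; pred: 24+36-4=56
Step 5: prey: 79+39-88=30; pred: 56+88-11=133
Step 6: prey: 30+15-79=0; pred: 133+79-26=186
Step 7: prey: 0+0-0=0; pred: 186+0-37=149
Step 8: prey: 0+0-0=0; pred: 149+0-29=120
Step 9: prey: 0+0-0=0; pred: 120+0-24=96
Step 10: prey: 0+0-0=0; pred: 96+0-19=77
Max prey = 79 at step 4

Answer: 79 4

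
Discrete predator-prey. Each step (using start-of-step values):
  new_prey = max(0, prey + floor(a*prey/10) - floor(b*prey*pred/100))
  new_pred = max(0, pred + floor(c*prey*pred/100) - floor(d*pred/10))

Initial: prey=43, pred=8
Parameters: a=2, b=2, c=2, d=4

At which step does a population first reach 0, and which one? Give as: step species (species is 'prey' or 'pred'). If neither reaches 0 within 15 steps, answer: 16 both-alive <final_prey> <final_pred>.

Step 1: prey: 43+8-6=45; pred: 8+6-3=11
Step 2: prey: 45+9-9=45; pred: 11+9-4=16
Step 3: prey: 45+9-14=40; pred: 16+14-6=24
Step 4: prey: 40+8-19=29; pred: 24+19-9=34
Step 5: prey: 29+5-19=15; pred: 34+19-13=40
Step 6: prey: 15+3-12=6; pred: 40+12-16=36
Step 7: prey: 6+1-4=3; pred: 36+4-14=26
Step 8: prey: 3+0-1=2; pred: 26+1-10=17
Step 9: prey: 2+0-0=2; pred: 17+0-6=11
Step 10: prey: 2+0-0=2; pred: 11+0-4=7
Step 11: prey: 2+0-0=2; pred: 7+0-2=5
Step 12: prey: 2+0-0=2; pred: 5+0-2=3
Step 13: prey: 2+0-0=2; pred: 3+0-1=2
Step 14: prey: 2+0-0=2; pred: 2+0-0=2
Steps 15-15: state stable at prey=2, pred=2 (no change)
No extinction within 15 steps

Answer: 16 both-alive 2 2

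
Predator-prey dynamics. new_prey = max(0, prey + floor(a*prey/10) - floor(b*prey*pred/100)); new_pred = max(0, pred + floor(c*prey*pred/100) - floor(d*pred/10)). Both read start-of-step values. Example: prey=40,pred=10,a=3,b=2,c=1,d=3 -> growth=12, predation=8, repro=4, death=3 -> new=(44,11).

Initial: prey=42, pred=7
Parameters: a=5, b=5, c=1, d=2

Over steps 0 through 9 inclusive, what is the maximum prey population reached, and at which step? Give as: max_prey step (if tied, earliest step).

Answer: 54 2

Derivation:
Step 1: prey: 42+21-14=49; pred: 7+2-1=8
Step 2: prey: 49+24-19=54; pred: 8+3-1=10
Step 3: prey: 54+27-27=54; pred: 10+5-2=13
Step 4: prey: 54+27-35=46; pred: 13+7-2=18
Step 5: prey: 46+23-41=28; pred: 18+8-3=23
Step 6: prey: 28+14-32=10; pred: 23+6-4=25
Step 7: prey: 10+5-12=3; pred: 25+2-5=22
Step 8: prey: 3+1-3=1; pred: 22+0-4=18
Step 9: prey: 1+0-0=1; pred: 18+0-3=15
Max prey = 54 at step 2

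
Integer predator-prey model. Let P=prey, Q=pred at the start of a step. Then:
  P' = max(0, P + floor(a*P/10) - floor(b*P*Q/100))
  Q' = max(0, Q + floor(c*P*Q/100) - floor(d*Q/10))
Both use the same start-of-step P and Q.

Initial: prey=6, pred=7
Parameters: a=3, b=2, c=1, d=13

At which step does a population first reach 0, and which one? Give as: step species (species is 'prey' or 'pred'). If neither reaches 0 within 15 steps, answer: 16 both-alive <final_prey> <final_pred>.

Step 1: prey: 6+1-0=7; pred: 7+0-9=0
First extinction: pred at step 1

Answer: 1 pred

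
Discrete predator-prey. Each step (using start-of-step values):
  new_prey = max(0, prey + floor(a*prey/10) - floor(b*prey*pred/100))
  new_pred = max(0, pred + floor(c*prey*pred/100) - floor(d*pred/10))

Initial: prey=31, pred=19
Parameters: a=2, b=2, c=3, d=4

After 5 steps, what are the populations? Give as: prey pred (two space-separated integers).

Answer: 1 23

Derivation:
Step 1: prey: 31+6-11=26; pred: 19+17-7=29
Step 2: prey: 26+5-15=16; pred: 29+22-11=40
Step 3: prey: 16+3-12=7; pred: 40+19-16=43
Step 4: prey: 7+1-6=2; pred: 43+9-17=35
Step 5: prey: 2+0-1=1; pred: 35+2-14=23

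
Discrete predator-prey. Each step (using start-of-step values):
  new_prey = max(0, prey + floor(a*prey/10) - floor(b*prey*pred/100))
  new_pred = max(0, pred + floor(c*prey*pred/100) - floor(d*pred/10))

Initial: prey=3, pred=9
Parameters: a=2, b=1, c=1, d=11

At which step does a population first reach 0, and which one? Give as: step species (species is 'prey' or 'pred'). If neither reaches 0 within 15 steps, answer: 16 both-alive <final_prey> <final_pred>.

Step 1: prey: 3+0-0=3; pred: 9+0-9=0
First extinction: pred at step 1

Answer: 1 pred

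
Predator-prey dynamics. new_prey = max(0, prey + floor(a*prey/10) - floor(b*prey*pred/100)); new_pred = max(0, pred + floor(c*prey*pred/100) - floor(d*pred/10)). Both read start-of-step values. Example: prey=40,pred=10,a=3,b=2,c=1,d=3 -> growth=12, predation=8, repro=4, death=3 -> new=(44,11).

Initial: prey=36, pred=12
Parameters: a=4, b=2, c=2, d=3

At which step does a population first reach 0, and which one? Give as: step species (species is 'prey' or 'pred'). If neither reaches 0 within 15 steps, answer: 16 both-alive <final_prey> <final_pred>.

Step 1: prey: 36+14-8=42; pred: 12+8-3=17
Step 2: prey: 42+16-14=44; pred: 17+14-5=26
Step 3: prey: 44+17-22=39; pred: 26+22-7=41
Step 4: prey: 39+15-31=23; pred: 41+31-12=60
Step 5: prey: 23+9-27=5; pred: 60+27-18=69
Step 6: prey: 5+2-6=1; pred: 69+6-20=55
Step 7: prey: 1+0-1=0; pred: 55+1-16=40
First extinction: prey at step 7

Answer: 7 prey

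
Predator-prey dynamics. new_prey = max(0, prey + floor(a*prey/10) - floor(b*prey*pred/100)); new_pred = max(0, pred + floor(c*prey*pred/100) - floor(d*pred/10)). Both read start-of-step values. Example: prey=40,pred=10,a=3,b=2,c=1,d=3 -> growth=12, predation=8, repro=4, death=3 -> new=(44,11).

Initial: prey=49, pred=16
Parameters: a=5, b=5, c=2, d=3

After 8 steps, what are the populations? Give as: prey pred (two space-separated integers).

Step 1: prey: 49+24-39=34; pred: 16+15-4=27
Step 2: prey: 34+17-45=6; pred: 27+18-8=37
Step 3: prey: 6+3-11=0; pred: 37+4-11=30
Step 4: prey: 0+0-0=0; pred: 30+0-9=21
Step 5: prey: 0+0-0=0; pred: 21+0-6=15
Step 6: prey: 0+0-0=0; pred: 15+0-4=11
Step 7: prey: 0+0-0=0; pred: 11+0-3=8
Step 8: prey: 0+0-0=0; pred: 8+0-2=6

Answer: 0 6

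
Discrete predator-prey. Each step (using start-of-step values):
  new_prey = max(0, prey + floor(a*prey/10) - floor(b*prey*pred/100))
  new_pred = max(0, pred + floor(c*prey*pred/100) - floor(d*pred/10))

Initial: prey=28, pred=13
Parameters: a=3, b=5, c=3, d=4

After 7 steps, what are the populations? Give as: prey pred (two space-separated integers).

Step 1: prey: 28+8-18=18; pred: 13+10-5=18
Step 2: prey: 18+5-16=7; pred: 18+9-7=20
Step 3: prey: 7+2-7=2; pred: 20+4-8=16
Step 4: prey: 2+0-1=1; pred: 16+0-6=10
Step 5: prey: 1+0-0=1; pred: 10+0-4=6
Step 6: prey: 1+0-0=1; pred: 6+0-2=4
Step 7: prey: 1+0-0=1; pred: 4+0-1=3

Answer: 1 3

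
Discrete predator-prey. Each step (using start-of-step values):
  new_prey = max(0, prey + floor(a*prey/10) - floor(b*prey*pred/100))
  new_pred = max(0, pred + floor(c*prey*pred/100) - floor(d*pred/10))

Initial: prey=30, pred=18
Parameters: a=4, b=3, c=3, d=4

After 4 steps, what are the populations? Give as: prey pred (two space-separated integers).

Step 1: prey: 30+12-16=26; pred: 18+16-7=27
Step 2: prey: 26+10-21=15; pred: 27+21-10=38
Step 3: prey: 15+6-17=4; pred: 38+17-15=40
Step 4: prey: 4+1-4=1; pred: 40+4-16=28

Answer: 1 28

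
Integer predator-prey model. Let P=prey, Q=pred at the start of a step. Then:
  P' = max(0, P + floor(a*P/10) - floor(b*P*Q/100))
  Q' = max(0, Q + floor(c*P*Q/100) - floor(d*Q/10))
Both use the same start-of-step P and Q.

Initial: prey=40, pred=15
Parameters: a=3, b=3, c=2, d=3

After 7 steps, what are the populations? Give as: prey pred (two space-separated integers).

Answer: 1 12

Derivation:
Step 1: prey: 40+12-18=34; pred: 15+12-4=23
Step 2: prey: 34+10-23=21; pred: 23+15-6=32
Step 3: prey: 21+6-20=7; pred: 32+13-9=36
Step 4: prey: 7+2-7=2; pred: 36+5-10=31
Step 5: prey: 2+0-1=1; pred: 31+1-9=23
Step 6: prey: 1+0-0=1; pred: 23+0-6=17
Step 7: prey: 1+0-0=1; pred: 17+0-5=12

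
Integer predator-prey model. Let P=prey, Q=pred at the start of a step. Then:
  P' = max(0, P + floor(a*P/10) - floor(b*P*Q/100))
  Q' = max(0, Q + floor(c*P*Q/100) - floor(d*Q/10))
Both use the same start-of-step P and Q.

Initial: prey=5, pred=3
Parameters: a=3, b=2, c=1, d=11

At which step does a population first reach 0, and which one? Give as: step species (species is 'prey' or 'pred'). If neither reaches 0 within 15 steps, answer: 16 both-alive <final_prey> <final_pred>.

Step 1: prey: 5+1-0=6; pred: 3+0-3=0
First extinction: pred at step 1

Answer: 1 pred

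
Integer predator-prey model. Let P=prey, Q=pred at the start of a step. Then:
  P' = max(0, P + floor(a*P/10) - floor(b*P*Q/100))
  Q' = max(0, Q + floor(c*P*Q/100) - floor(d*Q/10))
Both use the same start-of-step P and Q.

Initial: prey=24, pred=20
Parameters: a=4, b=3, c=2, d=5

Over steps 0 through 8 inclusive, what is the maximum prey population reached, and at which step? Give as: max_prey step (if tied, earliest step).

Step 1: prey: 24+9-14=19; pred: 20+9-10=19
Step 2: prey: 19+7-10=16; pred: 19+7-9=17
Step 3: prey: 16+6-8=14; pred: 17+5-8=14
Step 4: prey: 14+5-5=14; pred: 14+3-7=10
Step 5: prey: 14+5-4=15; pred: 10+2-5=7
Step 6: prey: 15+6-3=18; pred: 7+2-3=6
Step 7: prey: 18+7-3=22; pred: 6+2-3=5
Step 8: prey: 22+8-3=27; pred: 5+2-2=5
Max prey = 27 at step 8

Answer: 27 8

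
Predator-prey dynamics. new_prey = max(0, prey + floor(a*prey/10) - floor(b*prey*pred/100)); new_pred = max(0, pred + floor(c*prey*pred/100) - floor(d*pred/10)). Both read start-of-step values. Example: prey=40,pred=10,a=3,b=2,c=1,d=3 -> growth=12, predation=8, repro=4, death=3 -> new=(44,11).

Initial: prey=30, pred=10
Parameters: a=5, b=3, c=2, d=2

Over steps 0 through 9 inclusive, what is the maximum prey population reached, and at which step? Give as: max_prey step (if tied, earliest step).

Answer: 39 2

Derivation:
Step 1: prey: 30+15-9=36; pred: 10+6-2=14
Step 2: prey: 36+18-15=39; pred: 14+10-2=22
Step 3: prey: 39+19-25=33; pred: 22+17-4=35
Step 4: prey: 33+16-34=15; pred: 35+23-7=51
Step 5: prey: 15+7-22=0; pred: 51+15-10=56
Step 6: prey: 0+0-0=0; pred: 56+0-11=45
Step 7: prey: 0+0-0=0; pred: 45+0-9=36
Step 8: prey: 0+0-0=0; pred: 36+0-7=29
Step 9: prey: 0+0-0=0; pred: 29+0-5=24
Max prey = 39 at step 2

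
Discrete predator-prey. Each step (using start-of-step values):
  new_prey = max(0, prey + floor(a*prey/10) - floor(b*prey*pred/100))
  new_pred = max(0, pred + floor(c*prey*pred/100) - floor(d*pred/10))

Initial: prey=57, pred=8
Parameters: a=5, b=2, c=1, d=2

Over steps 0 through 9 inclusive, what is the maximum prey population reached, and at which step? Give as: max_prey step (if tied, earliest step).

Answer: 114 3

Derivation:
Step 1: prey: 57+28-9=76; pred: 8+4-1=11
Step 2: prey: 76+38-16=98; pred: 11+8-2=17
Step 3: prey: 98+49-33=114; pred: 17+16-3=30
Step 4: prey: 114+57-68=103; pred: 30+34-6=58
Step 5: prey: 103+51-119=35; pred: 58+59-11=106
Step 6: prey: 35+17-74=0; pred: 106+37-21=122
Step 7: prey: 0+0-0=0; pred: 122+0-24=98
Step 8: prey: 0+0-0=0; pred: 98+0-19=79
Step 9: prey: 0+0-0=0; pred: 79+0-15=64
Max prey = 114 at step 3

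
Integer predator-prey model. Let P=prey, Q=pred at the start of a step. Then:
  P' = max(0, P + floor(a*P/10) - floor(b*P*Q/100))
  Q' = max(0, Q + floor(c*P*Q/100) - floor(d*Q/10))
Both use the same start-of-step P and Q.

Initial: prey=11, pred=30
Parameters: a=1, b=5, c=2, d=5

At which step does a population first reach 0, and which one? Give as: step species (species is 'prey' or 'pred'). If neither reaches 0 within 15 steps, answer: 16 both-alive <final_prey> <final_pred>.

Answer: 1 prey

Derivation:
Step 1: prey: 11+1-16=0; pred: 30+6-15=21
First extinction: prey at step 1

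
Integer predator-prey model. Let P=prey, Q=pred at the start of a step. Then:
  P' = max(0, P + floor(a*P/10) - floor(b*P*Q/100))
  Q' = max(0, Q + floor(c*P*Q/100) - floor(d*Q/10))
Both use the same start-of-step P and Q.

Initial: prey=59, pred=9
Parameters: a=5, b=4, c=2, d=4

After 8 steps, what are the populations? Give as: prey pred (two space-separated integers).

Step 1: prey: 59+29-21=67; pred: 9+10-3=16
Step 2: prey: 67+33-42=58; pred: 16+21-6=31
Step 3: prey: 58+29-71=16; pred: 31+35-12=54
Step 4: prey: 16+8-34=0; pred: 54+17-21=50
Step 5: prey: 0+0-0=0; pred: 50+0-20=30
Step 6: prey: 0+0-0=0; pred: 30+0-12=18
Step 7: prey: 0+0-0=0; pred: 18+0-7=11
Step 8: prey: 0+0-0=0; pred: 11+0-4=7

Answer: 0 7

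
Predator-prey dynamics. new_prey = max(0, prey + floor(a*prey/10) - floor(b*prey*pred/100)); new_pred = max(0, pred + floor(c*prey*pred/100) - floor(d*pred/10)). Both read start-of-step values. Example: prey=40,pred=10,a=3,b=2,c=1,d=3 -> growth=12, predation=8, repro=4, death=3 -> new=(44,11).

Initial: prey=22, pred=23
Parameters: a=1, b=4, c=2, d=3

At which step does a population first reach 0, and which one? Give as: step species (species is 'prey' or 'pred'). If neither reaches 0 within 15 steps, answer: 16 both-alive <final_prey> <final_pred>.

Step 1: prey: 22+2-20=4; pred: 23+10-6=27
Step 2: prey: 4+0-4=0; pred: 27+2-8=21
First extinction: prey at step 2

Answer: 2 prey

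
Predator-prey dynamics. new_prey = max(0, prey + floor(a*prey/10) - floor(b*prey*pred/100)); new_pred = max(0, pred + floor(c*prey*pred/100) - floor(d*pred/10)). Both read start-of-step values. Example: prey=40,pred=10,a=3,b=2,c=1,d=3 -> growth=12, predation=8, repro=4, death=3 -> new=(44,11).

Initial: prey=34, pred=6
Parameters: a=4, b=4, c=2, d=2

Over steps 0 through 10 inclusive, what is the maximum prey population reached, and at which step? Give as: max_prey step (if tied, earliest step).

Answer: 40 2

Derivation:
Step 1: prey: 34+13-8=39; pred: 6+4-1=9
Step 2: prey: 39+15-14=40; pred: 9+7-1=15
Step 3: prey: 40+16-24=32; pred: 15+12-3=24
Step 4: prey: 32+12-30=14; pred: 24+15-4=35
Step 5: prey: 14+5-19=0; pred: 35+9-7=37
Step 6: prey: 0+0-0=0; pred: 37+0-7=30
Step 7: prey: 0+0-0=0; pred: 30+0-6=24
Step 8: prey: 0+0-0=0; pred: 24+0-4=20
Step 9: prey: 0+0-0=0; pred: 20+0-4=16
Step 10: prey: 0+0-0=0; pred: 16+0-3=13
Max prey = 40 at step 2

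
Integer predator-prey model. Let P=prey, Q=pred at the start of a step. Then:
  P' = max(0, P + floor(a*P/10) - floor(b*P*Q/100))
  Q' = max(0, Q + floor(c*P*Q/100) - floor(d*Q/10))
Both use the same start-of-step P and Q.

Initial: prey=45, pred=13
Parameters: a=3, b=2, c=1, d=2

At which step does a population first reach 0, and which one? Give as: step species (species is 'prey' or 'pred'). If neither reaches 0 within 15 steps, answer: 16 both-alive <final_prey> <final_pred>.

Answer: 16 both-alive 6 8

Derivation:
Step 1: prey: 45+13-11=47; pred: 13+5-2=16
Step 2: prey: 47+14-15=46; pred: 16+7-3=20
Step 3: prey: 46+13-18=41; pred: 20+9-4=25
Step 4: prey: 41+12-20=33; pred: 25+10-5=30
Step 5: prey: 33+9-19=23; pred: 30+9-6=33
Step 6: prey: 23+6-15=14; pred: 33+7-6=34
Step 7: prey: 14+4-9=9; pred: 34+4-6=32
Step 8: prey: 9+2-5=6; pred: 32+2-6=28
Step 9: prey: 6+1-3=4; pred: 28+1-5=24
Step 10: prey: 4+1-1=4; pred: 24+0-4=20
Step 11: prey: 4+1-1=4; pred: 20+0-4=16
Step 12: prey: 4+1-1=4; pred: 16+0-3=13
Step 13: prey: 4+1-1=4; pred: 13+0-2=11
Step 14: prey: 4+1-0=5; pred: 11+0-2=9
Step 15: prey: 5+1-0=6; pred: 9+0-1=8
No extinction within 15 steps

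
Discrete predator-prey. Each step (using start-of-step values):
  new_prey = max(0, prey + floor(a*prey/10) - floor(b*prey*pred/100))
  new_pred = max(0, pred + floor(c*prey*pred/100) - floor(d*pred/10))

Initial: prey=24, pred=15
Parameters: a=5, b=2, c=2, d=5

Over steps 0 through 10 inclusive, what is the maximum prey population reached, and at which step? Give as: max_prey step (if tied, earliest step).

Step 1: prey: 24+12-7=29; pred: 15+7-7=15
Step 2: prey: 29+14-8=35; pred: 15+8-7=16
Step 3: prey: 35+17-11=41; pred: 16+11-8=19
Step 4: prey: 41+20-15=46; pred: 19+15-9=25
Step 5: prey: 46+23-23=46; pred: 25+23-12=36
Step 6: prey: 46+23-33=36; pred: 36+33-18=51
Step 7: prey: 36+18-36=18; pred: 51+36-25=62
Step 8: prey: 18+9-22=5; pred: 62+22-31=53
Step 9: prey: 5+2-5=2; pred: 53+5-26=32
Step 10: prey: 2+1-1=2; pred: 32+1-16=17
Max prey = 46 at step 4

Answer: 46 4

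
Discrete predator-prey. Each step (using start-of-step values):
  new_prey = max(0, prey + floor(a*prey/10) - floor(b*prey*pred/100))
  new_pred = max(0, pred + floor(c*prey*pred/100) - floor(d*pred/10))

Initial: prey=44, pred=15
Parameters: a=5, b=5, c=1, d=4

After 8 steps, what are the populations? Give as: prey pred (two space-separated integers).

Answer: 36 4

Derivation:
Step 1: prey: 44+22-33=33; pred: 15+6-6=15
Step 2: prey: 33+16-24=25; pred: 15+4-6=13
Step 3: prey: 25+12-16=21; pred: 13+3-5=11
Step 4: prey: 21+10-11=20; pred: 11+2-4=9
Step 5: prey: 20+10-9=21; pred: 9+1-3=7
Step 6: prey: 21+10-7=24; pred: 7+1-2=6
Step 7: prey: 24+12-7=29; pred: 6+1-2=5
Step 8: prey: 29+14-7=36; pred: 5+1-2=4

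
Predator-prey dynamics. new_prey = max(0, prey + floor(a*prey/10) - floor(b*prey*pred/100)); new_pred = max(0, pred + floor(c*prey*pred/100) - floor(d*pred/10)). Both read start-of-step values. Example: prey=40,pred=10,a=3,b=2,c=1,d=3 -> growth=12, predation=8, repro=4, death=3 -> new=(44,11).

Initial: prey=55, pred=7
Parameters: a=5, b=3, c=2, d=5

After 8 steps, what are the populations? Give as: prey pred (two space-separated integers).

Step 1: prey: 55+27-11=71; pred: 7+7-3=11
Step 2: prey: 71+35-23=83; pred: 11+15-5=21
Step 3: prey: 83+41-52=72; pred: 21+34-10=45
Step 4: prey: 72+36-97=11; pred: 45+64-22=87
Step 5: prey: 11+5-28=0; pred: 87+19-43=63
Step 6: prey: 0+0-0=0; pred: 63+0-31=32
Step 7: prey: 0+0-0=0; pred: 32+0-16=16
Step 8: prey: 0+0-0=0; pred: 16+0-8=8

Answer: 0 8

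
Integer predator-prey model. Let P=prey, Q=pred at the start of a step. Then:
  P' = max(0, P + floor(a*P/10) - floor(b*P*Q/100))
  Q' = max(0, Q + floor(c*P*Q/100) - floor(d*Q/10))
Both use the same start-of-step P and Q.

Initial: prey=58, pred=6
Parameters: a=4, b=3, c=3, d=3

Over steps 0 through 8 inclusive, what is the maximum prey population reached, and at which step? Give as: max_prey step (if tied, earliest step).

Step 1: prey: 58+23-10=71; pred: 6+10-1=15
Step 2: prey: 71+28-31=68; pred: 15+31-4=42
Step 3: prey: 68+27-85=10; pred: 42+85-12=115
Step 4: prey: 10+4-34=0; pred: 115+34-34=115
Step 5: prey: 0+0-0=0; pred: 115+0-34=81
Step 6: prey: 0+0-0=0; pred: 81+0-24=57
Step 7: prey: 0+0-0=0; pred: 57+0-17=40
Step 8: prey: 0+0-0=0; pred: 40+0-12=28
Max prey = 71 at step 1

Answer: 71 1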